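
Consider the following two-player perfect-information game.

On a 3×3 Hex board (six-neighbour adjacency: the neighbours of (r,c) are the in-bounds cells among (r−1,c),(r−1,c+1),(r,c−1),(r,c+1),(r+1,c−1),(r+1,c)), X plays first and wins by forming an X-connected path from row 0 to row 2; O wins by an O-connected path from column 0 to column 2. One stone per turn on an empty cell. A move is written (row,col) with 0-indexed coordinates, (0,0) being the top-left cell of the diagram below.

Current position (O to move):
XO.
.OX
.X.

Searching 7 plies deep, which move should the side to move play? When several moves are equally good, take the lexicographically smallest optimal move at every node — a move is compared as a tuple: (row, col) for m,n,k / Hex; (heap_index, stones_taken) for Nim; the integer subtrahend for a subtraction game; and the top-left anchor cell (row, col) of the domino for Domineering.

O's best at [XO./.OX/.X.]: (0,2)

[XO./.OX/.X.] O move#1: (0,2):+1/XOO/.OX/.X.*, (1,0):-1/XO./OOX/.X., (2,0):-1/XO./.OX/OX., (2,2):-1/XO./.OX/.XO
[XOO/.OX/.X.] X move#2: (1,0):-1/XOO/XOX/.X.*, (2,0):-1/XOO/.OX/XX., (2,2):-1/XOO/.OX/.XX
[XOO/XOX/.X.] O move#3: (2,0):+1/XOO/XOX/OX.*, (2,2):-1/XOO/XOX/.XO
[XOO/XOX/OX.] end (terminal -1, X#4); searched XO./.OX/.X. to 7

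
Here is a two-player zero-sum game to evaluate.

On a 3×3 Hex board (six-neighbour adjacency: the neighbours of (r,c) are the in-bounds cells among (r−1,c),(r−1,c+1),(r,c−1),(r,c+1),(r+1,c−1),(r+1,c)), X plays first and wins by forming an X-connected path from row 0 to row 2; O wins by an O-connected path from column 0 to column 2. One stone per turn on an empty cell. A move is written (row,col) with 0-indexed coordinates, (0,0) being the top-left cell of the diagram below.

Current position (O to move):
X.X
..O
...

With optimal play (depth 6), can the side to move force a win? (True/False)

p1 O@[X.X/..O/...]: (0,1)[XOX/..O/...]-1 (1,0)[X.X/O.O/...]-1 (1,1)[X.X/.OO/...]+1* (2,0)[X.X/..O/O..]+1 (2,1)[X.X/..O/.O.]-1 (2,2)[X.X/..O/..O]-1
p2 X@[X.X/.OO/...]: (0,1)[XXX/.OO/...]-1* (1,0)[X.X/XOO/...]-1 (2,0)[X.X/.OO/X..]-1 (2,1)[X.X/.OO/.X.]-1 (2,2)[X.X/.OO/..X]-1
p3 O@[XXX/.OO/...]: (1,0)[XXX/OOO/...]+1* (2,0)[XXX/.OO/O..]+1 (2,1)[XXX/.OO/.O.]+1 (2,2)[XXX/.OO/..O]+1
p4 X@[XXX/OOO/...] terminal -1; root [X.X/..O/...] d6

O winning at [X.X/..O/...]: True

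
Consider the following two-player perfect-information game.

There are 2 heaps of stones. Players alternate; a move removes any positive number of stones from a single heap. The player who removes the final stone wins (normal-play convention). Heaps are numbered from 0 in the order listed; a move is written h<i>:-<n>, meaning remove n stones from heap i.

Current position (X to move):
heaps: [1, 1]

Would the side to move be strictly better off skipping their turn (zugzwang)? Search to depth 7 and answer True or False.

zugzwang((1,1), X) = True

[(1,1)] X move#1: h0:-1:-1/(0,1)*, h1:-1:-1/(1,0)
[(0,1)] O move#2: h1:-1:+1/(0,0)*
[(0,0)] end (terminal -1, X#3); searched (1,1) to 7
pass branch (O moves first from the same position):
  | [(1,1)] O move#1: h0:-1:-1/(0,1)*, h1:-1:-1/(1,0)
  | [(0,1)] X move#2: h1:-1:+1/(0,0)*
  | [(0,0)] end (terminal -1, O#3); searched (1,1) to 7
X moving scores -1; X passing scores +1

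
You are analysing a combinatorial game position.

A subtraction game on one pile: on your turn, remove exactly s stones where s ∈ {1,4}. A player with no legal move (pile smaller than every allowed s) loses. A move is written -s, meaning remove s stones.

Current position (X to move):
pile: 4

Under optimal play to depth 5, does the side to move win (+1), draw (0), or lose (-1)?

p1 X@[4]: -1[3]-1 -4[0]+1*
p2 O@[0] terminal -1; root [4] d5

value(4, X) = +1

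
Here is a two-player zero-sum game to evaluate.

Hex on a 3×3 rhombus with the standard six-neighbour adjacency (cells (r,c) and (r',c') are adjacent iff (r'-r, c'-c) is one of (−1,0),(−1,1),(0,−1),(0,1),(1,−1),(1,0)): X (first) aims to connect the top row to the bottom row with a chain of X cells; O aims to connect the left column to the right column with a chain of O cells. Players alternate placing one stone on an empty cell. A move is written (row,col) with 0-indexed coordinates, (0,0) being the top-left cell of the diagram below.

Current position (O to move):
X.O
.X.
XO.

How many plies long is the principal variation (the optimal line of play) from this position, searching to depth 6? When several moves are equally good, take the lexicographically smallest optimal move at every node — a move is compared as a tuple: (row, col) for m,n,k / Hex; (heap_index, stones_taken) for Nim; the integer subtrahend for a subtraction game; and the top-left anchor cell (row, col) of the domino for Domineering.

PV length from [X.O/.X./XO.]: 2 plies

p1 O@[X.O/.X./XO.]: (0,1)[XOO/.X./XO.]-1* (1,0)[X.O/OX./XO.]-1 (1,2)[X.O/.XO/XO.]-1 (2,2)[X.O/.X./XOO]-1
p2 X@[XOO/.X./XO.]: (1,0)[XOO/XX./XO.]+1* (1,2)[XOO/.XX/XO.]-1 (2,2)[XOO/.X./XOX]-1
p3 O@[XOO/XX./XO.] terminal -1; root [X.O/.X./XO.] d6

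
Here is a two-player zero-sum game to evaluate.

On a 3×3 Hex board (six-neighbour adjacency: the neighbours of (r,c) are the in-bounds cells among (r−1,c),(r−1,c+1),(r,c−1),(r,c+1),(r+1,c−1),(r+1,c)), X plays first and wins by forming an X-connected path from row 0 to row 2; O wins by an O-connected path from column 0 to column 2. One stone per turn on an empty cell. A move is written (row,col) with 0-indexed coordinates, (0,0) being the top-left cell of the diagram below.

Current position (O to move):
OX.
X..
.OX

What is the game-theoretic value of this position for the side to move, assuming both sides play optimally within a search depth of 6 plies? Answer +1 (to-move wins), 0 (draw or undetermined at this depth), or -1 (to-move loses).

ply 1, O at OX./X../.OX | (0,2)=-1→OXO/X../.OX*; (1,1)=-1→OX./XO./.OX; (1,2)=-1→OX./X.O/.OX; (2,0)=-1→OX./X../OOX
ply 2, X at OXO/X../.OX | (1,1)=+1→OXO/XX./.OX*; (1,2)=+1→OXO/X.X/.OX; (2,0)=+1→OXO/X../XOX
ply 3, O at OXO/XX./.OX | (1,2)=-1→OXO/XXO/.OX*; (2,0)=-1→OXO/XX./OOX
ply 4, X at OXO/XXO/.OX | (2,0)=+1→OXO/XXO/XOX*
ply 5: OXO/XXO/XOX is terminal -1 (O); from OX./X../.OX depth 6

value(OX./X../.OX, O) = -1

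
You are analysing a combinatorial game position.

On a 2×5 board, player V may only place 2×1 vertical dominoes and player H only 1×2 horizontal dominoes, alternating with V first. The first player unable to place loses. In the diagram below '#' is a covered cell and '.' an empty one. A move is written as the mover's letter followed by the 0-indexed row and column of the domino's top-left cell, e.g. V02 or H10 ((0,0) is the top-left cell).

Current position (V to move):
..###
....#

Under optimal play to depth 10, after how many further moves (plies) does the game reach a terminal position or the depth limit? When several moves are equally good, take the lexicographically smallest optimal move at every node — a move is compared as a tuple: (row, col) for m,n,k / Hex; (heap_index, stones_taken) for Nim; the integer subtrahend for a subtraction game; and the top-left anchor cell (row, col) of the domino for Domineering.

p1 V@[..###/....#]: V00[#.###/#...#]-1 V01[.####/.#..#]+1*
p2 H@[.####/.#..#]: H12[.####/.####]-1*
p3 V@[.####/.####]: V00[#####/#####]+1*
p4 H@[#####/#####] terminal -1; root [..###/....#] d10

PV length from [..###/....#]: 3 plies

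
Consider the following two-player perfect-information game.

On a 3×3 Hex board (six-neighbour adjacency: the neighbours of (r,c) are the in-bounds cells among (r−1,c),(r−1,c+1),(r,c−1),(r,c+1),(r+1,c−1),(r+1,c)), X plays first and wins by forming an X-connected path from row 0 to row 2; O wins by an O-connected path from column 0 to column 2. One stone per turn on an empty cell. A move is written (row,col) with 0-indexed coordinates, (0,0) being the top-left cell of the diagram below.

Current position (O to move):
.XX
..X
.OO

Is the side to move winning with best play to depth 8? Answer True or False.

O winning at [.XX/..X/.OO]: True

p1 O@[.XX/..X/.OO]: (0,0)[OXX/..X/.OO]-1 (1,0)[.XX/O.X/.OO]+1* (1,1)[.XX/.OX/.OO]+1 (2,0)[.XX/..X/OOO]+1
p2 X@[.XX/O.X/.OO]: (0,0)[XXX/O.X/.OO]-1* (1,1)[.XX/OXX/.OO]-1 (2,0)[.XX/O.X/XOO]-1
p3 O@[XXX/O.X/.OO]: (1,1)[XXX/OOX/.OO]+1* (2,0)[XXX/O.X/OOO]+1
p4 X@[XXX/OOX/.OO] terminal -1; root [.XX/..X/.OO] d8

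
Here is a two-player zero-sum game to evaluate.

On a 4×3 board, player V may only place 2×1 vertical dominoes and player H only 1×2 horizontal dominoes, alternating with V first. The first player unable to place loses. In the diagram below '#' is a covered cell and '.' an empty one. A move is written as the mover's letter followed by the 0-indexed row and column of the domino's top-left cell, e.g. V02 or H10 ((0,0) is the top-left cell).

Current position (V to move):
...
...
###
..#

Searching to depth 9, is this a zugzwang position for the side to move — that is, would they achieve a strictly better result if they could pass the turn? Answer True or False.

p1 V@[.../.../###/..#]: V00[#../#../###/..#]-1 V01[.#./.#./###/..#]+1* V02[..#/..#/###/..#]-1
p2 H@[.#./.#./###/..#]: H30[.#./.#./###/###]-1*
p3 V@[.#./.#./###/###]: V00[##./##./###/###]+1* V02[.##/.##/###/###]+1
p4 H@[##./##./###/###] terminal -1; root [.../.../###/..#] d9
suppose V passes — search the same position with H to move:
pass> p1 H@[.../.../###/..#]: H00[##./.../###/..#]+1* H01[.##/.../###/..#]+1 H10[.../##./###/..#]+1 H11[.../.##/###/..#]+1 H30[.../.../###/###]-1
pass> p2 V@[##./.../###/..#]: V02[###/..#/###/..#]-1*
pass> p3 H@[###/..#/###/..#]: H10[###/###/###/..#]+1* H30[###/..#/###/###]+1
pass> p4 V@[###/###/###/..#] terminal -1; root [.../.../###/..#] d9
for V: play +1, pass -1

zugzwang(.../.../###/..#, V) = False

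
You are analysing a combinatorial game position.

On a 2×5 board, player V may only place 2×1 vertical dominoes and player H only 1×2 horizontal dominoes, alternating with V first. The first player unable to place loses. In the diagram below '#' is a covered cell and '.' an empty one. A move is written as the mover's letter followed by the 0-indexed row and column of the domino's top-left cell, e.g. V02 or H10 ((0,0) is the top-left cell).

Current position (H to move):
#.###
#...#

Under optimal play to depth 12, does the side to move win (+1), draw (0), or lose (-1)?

[#.###/#...#] H move#1: H11:+1/#.###/###.#*, H12:-1/#.###/#.###
[#.###/###.#] end (terminal -1, V#2); searched #.###/#...# to 12

value(#.###/#...#, H) = +1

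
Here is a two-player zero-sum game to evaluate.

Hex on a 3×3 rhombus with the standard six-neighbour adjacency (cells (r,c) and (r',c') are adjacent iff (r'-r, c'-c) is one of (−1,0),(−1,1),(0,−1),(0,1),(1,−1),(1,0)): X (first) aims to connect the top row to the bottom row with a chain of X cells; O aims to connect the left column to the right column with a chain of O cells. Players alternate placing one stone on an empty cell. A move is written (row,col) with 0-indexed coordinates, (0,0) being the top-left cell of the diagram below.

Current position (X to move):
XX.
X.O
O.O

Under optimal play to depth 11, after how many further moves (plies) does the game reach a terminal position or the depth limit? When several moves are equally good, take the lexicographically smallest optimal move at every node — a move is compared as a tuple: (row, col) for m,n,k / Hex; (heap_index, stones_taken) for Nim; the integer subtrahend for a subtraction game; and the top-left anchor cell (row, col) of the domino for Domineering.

PV length from [XX./X.O/O.O]: 2 plies

p1 X@[XX./X.O/O.O]: (0,2)[XXX/X.O/O.O]-1* (1,1)[XX./XXO/O.O]-1 (2,1)[XX./X.O/OXO]-1
p2 O@[XXX/X.O/O.O]: (1,1)[XXX/XOO/O.O]+1* (2,1)[XXX/X.O/OOO]+1
p3 X@[XXX/XOO/O.O] terminal -1; root [XX./X.O/O.O] d11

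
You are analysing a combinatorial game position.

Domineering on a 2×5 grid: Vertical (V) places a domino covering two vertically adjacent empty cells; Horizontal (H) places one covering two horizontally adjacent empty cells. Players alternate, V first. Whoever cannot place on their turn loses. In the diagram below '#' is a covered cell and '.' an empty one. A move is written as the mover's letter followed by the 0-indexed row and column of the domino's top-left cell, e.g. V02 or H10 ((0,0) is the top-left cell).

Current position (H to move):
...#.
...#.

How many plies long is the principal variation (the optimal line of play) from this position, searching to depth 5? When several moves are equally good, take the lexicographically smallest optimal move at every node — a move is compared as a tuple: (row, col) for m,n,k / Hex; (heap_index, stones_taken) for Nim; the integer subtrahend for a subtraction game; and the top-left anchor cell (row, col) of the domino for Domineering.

PV length from [...#./...#.]: 4 plies

[...#./...#.] H move#1: H00:-1/##.#./...#.*, H01:-1/.###./...#., H10:-1/...#./##.#., H11:-1/...#./.###.
[##.#./...#.] V move#2: V02:+1/####./..##.*, V04:-1/##.##/...##
[####./..##.] H move#3: H10:-1/####./####.*
[####./####.] V move#4: V04:+1/#####/#####*
[#####/#####] end (terminal -1, H#5); searched ...#./...#. to 5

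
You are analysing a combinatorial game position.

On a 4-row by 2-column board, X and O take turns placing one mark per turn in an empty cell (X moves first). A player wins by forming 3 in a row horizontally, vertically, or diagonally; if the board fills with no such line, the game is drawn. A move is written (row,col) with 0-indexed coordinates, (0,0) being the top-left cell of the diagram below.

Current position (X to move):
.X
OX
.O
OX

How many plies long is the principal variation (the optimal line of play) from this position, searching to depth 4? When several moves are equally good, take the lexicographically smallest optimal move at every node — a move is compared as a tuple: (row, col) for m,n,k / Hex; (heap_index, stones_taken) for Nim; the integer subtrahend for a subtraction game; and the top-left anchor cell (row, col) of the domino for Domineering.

ply 1, X at .X/OX/.O/OX | (0,0)=-1→XX/OX/.O/OX; (2,0)=+0→.X/OX/XO/OX*
ply 2, O at .X/OX/XO/OX | (0,0)=+0→OX/OX/XO/OX*
ply 3: OX/OX/XO/OX is terminal +0 (X); from .X/OX/.O/OX depth 4

PV length from [.X/OX/.O/OX]: 2 plies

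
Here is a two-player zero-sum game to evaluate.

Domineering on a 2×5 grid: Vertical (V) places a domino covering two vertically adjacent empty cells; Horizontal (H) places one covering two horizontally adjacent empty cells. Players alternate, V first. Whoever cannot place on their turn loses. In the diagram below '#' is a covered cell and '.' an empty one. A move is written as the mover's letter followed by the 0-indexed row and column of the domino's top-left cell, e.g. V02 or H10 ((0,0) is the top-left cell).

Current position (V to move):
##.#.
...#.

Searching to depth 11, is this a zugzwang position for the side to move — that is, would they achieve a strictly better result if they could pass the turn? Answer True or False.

zugzwang(##.#./...#., V) = False

ply 1, V at ##.#./...#. | V02=+1→####./..##.*; V04=-1→##.##/...##
ply 2, H at ####./..##. | H10=-1→####./####.*
ply 3, V at ####./####. | V04=+1→#####/#####*
ply 4: #####/##### is terminal -1 (H); from ##.#./...#. depth 11
suppose V passes — search the same position with H to move:
pass> ply 1, H at ##.#./...#. | H10=-1→##.#./##.#.*; H11=-1→##.#./.###.
pass> ply 2, V at ##.#./##.#. | V02=+1→####./####.*; V04=+1→##.##/##.##
pass> ply 3: ####./####. is terminal -1 (H); from ##.#./...#. depth 11
for V: play +1, pass +1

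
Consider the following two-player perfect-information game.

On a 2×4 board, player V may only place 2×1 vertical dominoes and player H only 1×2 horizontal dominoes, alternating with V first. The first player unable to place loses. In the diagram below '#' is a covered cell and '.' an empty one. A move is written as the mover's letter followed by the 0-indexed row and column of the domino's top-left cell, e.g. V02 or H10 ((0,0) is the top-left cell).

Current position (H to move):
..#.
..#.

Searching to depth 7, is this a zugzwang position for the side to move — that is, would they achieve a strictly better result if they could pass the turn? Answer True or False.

[..#./..#.] H move#1: H00:+1/###./..#.*, H10:+1/..#./###.
[###./..#.] V move#2: V03:-1/####/..##*
[####/..##] H move#3: H10:+1/####/####*
[####/####] end (terminal -1, V#4); searched ..#./..#. to 7
suppose H passes — search the same position with V to move:
pass> [..#./..#.] V move#1: V00:+1/#.#./#.#.*, V01:+1/.##./.##., V03:-1/..##/..##
pass> [#.#./#.#.] end (terminal -1, H#2); searched ..#./..#. to 7
for H: play +1, pass -1

zugzwang(..#./..#., H) = False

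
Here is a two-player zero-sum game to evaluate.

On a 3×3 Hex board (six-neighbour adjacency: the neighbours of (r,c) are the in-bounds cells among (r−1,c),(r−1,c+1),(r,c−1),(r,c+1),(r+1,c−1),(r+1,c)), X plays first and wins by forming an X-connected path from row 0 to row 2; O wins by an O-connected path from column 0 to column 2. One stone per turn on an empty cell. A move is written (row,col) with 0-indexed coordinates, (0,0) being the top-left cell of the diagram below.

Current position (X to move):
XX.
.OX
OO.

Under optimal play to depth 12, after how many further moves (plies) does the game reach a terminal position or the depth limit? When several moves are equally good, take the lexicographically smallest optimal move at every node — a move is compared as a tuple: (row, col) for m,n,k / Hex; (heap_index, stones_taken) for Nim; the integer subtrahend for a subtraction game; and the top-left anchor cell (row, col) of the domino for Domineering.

ply 1, X at XX./.OX/OO. | (0,2)=-1→XXX/.OX/OO.*; (1,0)=-1→XX./XOX/OO.; (2,2)=-1→XX./.OX/OOX
ply 2, O at XXX/.OX/OO. | (1,0)=-1→XXX/OOX/OO.; (2,2)=+1→XXX/.OX/OOO*
ply 3: XXX/.OX/OOO is terminal -1 (X); from XX./.OX/OO. depth 12

PV length from [XX./.OX/OO.]: 2 plies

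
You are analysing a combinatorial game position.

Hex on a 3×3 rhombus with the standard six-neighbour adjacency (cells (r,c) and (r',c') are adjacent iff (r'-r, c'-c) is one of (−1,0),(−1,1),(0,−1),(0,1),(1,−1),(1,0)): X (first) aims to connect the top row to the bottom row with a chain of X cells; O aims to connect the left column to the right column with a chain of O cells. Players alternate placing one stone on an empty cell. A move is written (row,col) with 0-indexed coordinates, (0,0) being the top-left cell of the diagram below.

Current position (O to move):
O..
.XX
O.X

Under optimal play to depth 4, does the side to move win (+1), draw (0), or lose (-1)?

value(O../.XX/O.X, O) = -1

ply 1, O at O../.XX/O.X | (0,1)=-1→OO./.XX/O.X*; (0,2)=-1→O.O/.XX/O.X; (1,0)=-1→O../OXX/O.X; (2,1)=-1→O../.XX/OOX
ply 2, X at OO./.XX/O.X | (0,2)=+1→OOX/.XX/O.X*; (1,0)=-1→OO./XXX/O.X; (2,1)=-1→OO./.XX/OXX
ply 3: OOX/.XX/O.X is terminal -1 (O); from O../.XX/O.X depth 4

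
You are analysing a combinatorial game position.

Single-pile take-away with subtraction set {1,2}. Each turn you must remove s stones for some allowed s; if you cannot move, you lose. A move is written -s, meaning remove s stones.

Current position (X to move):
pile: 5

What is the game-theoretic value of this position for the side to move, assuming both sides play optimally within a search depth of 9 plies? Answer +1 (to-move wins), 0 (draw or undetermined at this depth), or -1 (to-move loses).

p1 X@[5]: -1[4]-1 -2[3]+1*
p2 O@[3]: -1[2]-1* -2[1]-1
p3 X@[2]: -1[1]-1 -2[0]+1*
p4 O@[0] terminal -1; root [5] d9

value(5, X) = +1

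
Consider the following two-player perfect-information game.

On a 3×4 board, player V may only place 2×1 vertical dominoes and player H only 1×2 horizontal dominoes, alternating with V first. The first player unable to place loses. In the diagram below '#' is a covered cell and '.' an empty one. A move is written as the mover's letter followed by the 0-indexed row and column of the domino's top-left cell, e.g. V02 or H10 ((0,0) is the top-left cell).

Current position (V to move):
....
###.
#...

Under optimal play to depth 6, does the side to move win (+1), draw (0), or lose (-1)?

p1 V@[..../###./#...]: V03[...#/####/#...]-1* V13[..../####/#..#]-1
p2 H@[...#/####/#...]: H00[##.#/####/#...]+1* H01[.###/####/#...]+1 H21[...#/####/###.]+1 H22[...#/####/#.##]+1
p3 V@[##.#/####/#...] terminal -1; root [..../###./#...] d6

value(..../###./#..., V) = -1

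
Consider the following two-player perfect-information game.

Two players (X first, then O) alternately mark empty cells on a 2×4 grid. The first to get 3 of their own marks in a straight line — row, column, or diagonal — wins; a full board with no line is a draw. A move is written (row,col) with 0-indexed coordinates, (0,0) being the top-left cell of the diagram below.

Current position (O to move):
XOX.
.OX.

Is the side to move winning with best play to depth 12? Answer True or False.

[XOX./.OX.] O move#1: (0,3):+0/XOXO/.OX.*, (1,0):+0/XOX./OOX., (1,3):+0/XOX./.OXO
[XOXO/.OX.] X move#2: (1,0):+0/XOXO/XOX.*, (1,3):+0/XOXO/.OXX
[XOXO/XOX.] O move#3: (1,3):+0/XOXO/XOXO*
[XOXO/XOXO] end (terminal +0, X#4); searched XOX./.OX. to 12

O winning at [XOX./.OX.]: False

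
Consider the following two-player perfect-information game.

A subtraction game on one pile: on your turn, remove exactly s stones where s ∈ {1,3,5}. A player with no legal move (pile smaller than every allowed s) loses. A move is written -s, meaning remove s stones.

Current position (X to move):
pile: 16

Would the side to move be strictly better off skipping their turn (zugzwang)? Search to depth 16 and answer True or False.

zugzwang(16, X) = True

p1 X@[16]: -1[15]-1* -3[13]-1 -5[11]-1
p2 O@[15]: -1[14]+1* -3[12]+1 -5[10]+1
p3 X@[14]: -1[13]-1* -3[11]-1 -5[9]-1
p4 O@[13]: -1[12]+1* -3[10]+1 -5[8]+1
p5 X@[12]: -1[11]-1* -3[9]-1 -5[7]-1
p6 O@[11]: -1[10]+1* -3[8]+1 -5[6]+1
p7 X@[10]: -1[9]-1* -3[7]-1 -5[5]-1
p8 O@[9]: -1[8]+1* -3[6]+1 -5[4]+1
p9 X@[8]: -1[7]-1* -3[5]-1 -5[3]-1
p10 O@[7]: -1[6]+1* -3[4]+1 -5[2]+1
p11 X@[6]: -1[5]-1* -3[3]-1 -5[1]-1
p12 O@[5]: -1[4]+1* -3[2]+1 -5[0]+1
p13 X@[4]: -1[3]-1* -3[1]-1
p14 O@[3]: -1[2]+1* -3[0]+1
p15 X@[2]: -1[1]-1*
p16 O@[1]: -1[0]+1*
p17 X@[0] terminal -1; root [16] d16
if X skipped the turn, O would face:
~ p1 O@[16]: -1[15]-1* -3[13]-1 -5[11]-1
~ p2 X@[15]: -1[14]+1* -3[12]+1 -5[10]+1
~ p3 O@[14]: -1[13]-1* -3[11]-1 -5[9]-1
~ p4 X@[13]: -1[12]+1* -3[10]+1 -5[8]+1
~ p5 O@[12]: -1[11]-1* -3[9]-1 -5[7]-1
~ p6 X@[11]: -1[10]+1* -3[8]+1 -5[6]+1
~ p7 O@[10]: -1[9]-1* -3[7]-1 -5[5]-1
~ p8 X@[9]: -1[8]+1* -3[6]+1 -5[4]+1
~ p9 O@[8]: -1[7]-1* -3[5]-1 -5[3]-1
~ p10 X@[7]: -1[6]+1* -3[4]+1 -5[2]+1
~ p11 O@[6]: -1[5]-1* -3[3]-1 -5[1]-1
~ p12 X@[5]: -1[4]+1* -3[2]+1 -5[0]+1
~ p13 O@[4]: -1[3]-1* -3[1]-1
~ p14 X@[3]: -1[2]+1* -3[0]+1
~ p15 O@[2]: -1[1]-1*
~ p16 X@[1]: -1[0]+1*
~ p17 O@[0] terminal -1; root [16] d16
compare (X): move=-1 vs pass=+1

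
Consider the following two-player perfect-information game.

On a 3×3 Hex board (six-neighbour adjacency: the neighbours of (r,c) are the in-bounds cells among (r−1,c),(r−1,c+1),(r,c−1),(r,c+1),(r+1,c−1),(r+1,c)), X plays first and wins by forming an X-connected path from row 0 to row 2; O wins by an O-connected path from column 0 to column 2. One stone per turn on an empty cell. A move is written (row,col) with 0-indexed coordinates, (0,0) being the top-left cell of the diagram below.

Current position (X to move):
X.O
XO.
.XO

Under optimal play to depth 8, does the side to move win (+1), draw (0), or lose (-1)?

value(X.O/XO./.XO, X) = +1

[X.O/XO./.XO] X move#1: (0,1):-1/XXO/XO./.XO, (1,2):-1/X.O/XOX/.XO, (2,0):+1/X.O/XO./XXO*
[X.O/XO./XXO] end (terminal -1, O#2); searched X.O/XO./.XO to 8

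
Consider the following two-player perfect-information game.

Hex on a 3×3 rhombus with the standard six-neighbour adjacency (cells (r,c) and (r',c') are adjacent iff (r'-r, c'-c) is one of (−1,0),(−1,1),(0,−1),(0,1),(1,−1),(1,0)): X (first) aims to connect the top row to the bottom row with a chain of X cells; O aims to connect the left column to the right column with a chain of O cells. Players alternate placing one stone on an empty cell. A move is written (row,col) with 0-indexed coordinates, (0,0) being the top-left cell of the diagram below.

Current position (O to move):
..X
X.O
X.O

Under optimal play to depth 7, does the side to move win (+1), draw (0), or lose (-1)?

value(..X/X.O/X.O, O) = -1

p1 O@[..X/X.O/X.O]: (0,0)[O.X/X.O/X.O]-1* (0,1)[.OX/X.O/X.O]-1 (1,1)[..X/XOO/X.O]-1 (2,1)[..X/X.O/XOO]-1
p2 X@[O.X/X.O/X.O]: (0,1)[OXX/X.O/X.O]+1* (1,1)[O.X/XXO/X.O]+1 (2,1)[O.X/X.O/XXO]+1
p3 O@[OXX/X.O/X.O] terminal -1; root [..X/X.O/X.O] d7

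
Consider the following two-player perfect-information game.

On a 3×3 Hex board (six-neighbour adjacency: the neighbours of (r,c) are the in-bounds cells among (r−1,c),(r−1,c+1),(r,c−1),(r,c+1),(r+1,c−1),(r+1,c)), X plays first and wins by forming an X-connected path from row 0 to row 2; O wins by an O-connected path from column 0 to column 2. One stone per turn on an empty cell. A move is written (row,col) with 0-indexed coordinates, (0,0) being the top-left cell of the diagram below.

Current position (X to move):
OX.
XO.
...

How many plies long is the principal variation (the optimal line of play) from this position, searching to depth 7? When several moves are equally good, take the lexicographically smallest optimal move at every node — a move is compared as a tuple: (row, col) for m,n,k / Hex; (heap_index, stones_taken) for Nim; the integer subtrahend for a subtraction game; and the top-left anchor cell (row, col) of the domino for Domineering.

ply 1, X at OX./XO./... | (0,2)=+1→OXX/XO./...*; (1,2)=+1→OX./XOX/...; (2,0)=+1→OX./XO./X..; (2,1)=-1→OX./XO./.X.; (2,2)=-1→OX./XO./..X
ply 2, O at OXX/XO./... | (1,2)=-1→OXX/XOO/...*; (2,0)=-1→OXX/XO./O..; (2,1)=-1→OXX/XO./.O.; (2,2)=-1→OXX/XO./..O
ply 3, X at OXX/XOO/... | (2,0)=+1→OXX/XOO/X..*; (2,1)=-1→OXX/XOO/.X.; (2,2)=-1→OXX/XOO/..X
ply 4: OXX/XOO/X.. is terminal -1 (O); from OX./XO./... depth 7

PV length from [OX./XO./...]: 3 plies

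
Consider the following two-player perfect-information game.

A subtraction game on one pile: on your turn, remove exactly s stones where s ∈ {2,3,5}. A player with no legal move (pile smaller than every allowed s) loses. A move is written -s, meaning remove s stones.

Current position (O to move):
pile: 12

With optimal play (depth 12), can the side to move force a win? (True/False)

p1 O@[12]: -2[10]-1 -3[9]-1 -5[7]+1*
p2 X@[7]: -2[5]-1* -3[4]-1 -5[2]-1
p3 O@[5]: -2[3]-1 -3[2]-1 -5[0]+1*
p4 X@[0] terminal -1; root [12] d12

O winning at [12]: True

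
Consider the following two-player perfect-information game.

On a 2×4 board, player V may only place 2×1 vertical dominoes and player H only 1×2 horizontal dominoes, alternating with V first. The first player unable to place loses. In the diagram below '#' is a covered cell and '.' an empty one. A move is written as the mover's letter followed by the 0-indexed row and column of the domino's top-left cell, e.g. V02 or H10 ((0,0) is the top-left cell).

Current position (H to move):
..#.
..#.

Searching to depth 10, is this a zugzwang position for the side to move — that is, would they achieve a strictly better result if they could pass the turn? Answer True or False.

p1 H@[..#./..#.]: H00[###./..#.]+1* H10[..#./###.]+1
p2 V@[###./..#.]: V03[####/..##]-1*
p3 H@[####/..##]: H10[####/####]+1*
p4 V@[####/####] terminal -1; root [..#./..#.] d10
pass branch (V moves first from the same position):
  | p1 V@[..#./..#.]: V00[#.#./#.#.]+1* V01[.##./.##.]+1 V03[..##/..##]-1
  | p2 H@[#.#./#.#.] terminal -1; root [..#./..#.] d10
H moving scores +1; H passing scores -1

zugzwang(..#./..#., H) = False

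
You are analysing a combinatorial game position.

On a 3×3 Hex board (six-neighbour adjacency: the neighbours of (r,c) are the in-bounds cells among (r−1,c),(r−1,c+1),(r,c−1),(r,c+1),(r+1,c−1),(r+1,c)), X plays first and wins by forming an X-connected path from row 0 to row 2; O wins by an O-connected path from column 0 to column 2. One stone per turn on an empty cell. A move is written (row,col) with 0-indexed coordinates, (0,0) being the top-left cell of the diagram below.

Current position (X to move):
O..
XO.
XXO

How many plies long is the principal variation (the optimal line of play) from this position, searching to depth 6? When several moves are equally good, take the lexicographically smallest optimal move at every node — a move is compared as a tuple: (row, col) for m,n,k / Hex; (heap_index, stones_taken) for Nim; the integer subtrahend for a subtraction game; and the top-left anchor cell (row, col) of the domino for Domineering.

PV length from [O../XO./XXO]: 1 ply

[O../XO./XXO] X move#1: (0,1):+1/OX./XO./XXO*, (0,2):+1/O.X/XO./XXO, (1,2):+1/O../XOX/XXO
[OX./XO./XXO] end (terminal -1, O#2); searched O../XO./XXO to 6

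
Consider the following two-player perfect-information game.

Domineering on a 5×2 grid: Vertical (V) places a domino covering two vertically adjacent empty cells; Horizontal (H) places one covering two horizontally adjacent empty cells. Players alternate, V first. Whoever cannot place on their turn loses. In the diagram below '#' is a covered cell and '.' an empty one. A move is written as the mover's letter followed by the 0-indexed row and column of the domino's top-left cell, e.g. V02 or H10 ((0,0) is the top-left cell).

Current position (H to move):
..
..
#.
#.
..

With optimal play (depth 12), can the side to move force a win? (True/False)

H winning at [../../#./#./..]: True

ply 1, H at ../../#./#./.. | H00=+1→##/../#./#./..*; H10=+1→../##/#./#./..; H40=-1→../../#./#./##
ply 2, V at ##/../#./#./.. | V11=-1→##/.#/##/#./..*; V21=-1→##/../##/##/..; V31=-1→##/../#./##/.#
ply 3, H at ##/.#/##/#./.. | H40=+1→##/.#/##/#./##*
ply 4: ##/.#/##/#./## is terminal -1 (V); from ../../#./#./.. depth 12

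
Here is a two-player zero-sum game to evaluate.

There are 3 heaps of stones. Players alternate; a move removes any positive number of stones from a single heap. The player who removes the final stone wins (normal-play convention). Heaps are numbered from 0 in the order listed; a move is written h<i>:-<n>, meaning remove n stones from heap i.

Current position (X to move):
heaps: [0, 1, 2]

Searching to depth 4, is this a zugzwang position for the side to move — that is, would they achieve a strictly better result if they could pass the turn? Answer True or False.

p1 X@[(0,1,2)]: h1:-1[(0,0,2)]-1 h2:-1[(0,1,1)]+1* h2:-2[(0,1,0)]-1
p2 O@[(0,1,1)]: h1:-1[(0,0,1)]-1* h2:-1[(0,1,0)]-1
p3 X@[(0,0,1)]: h2:-1[(0,0,0)]+1*
p4 O@[(0,0,0)] terminal -1; root [(0,1,2)] d4
pass branch (O moves first from the same position):
  | p1 O@[(0,1,2)]: h1:-1[(0,0,2)]-1 h2:-1[(0,1,1)]+1* h2:-2[(0,1,0)]-1
  | p2 X@[(0,1,1)]: h1:-1[(0,0,1)]-1* h2:-1[(0,1,0)]-1
  | p3 O@[(0,0,1)]: h2:-1[(0,0,0)]+1*
  | p4 X@[(0,0,0)] terminal -1; root [(0,1,2)] d4
X moving scores +1; X passing scores -1

zugzwang((0,1,2), X) = False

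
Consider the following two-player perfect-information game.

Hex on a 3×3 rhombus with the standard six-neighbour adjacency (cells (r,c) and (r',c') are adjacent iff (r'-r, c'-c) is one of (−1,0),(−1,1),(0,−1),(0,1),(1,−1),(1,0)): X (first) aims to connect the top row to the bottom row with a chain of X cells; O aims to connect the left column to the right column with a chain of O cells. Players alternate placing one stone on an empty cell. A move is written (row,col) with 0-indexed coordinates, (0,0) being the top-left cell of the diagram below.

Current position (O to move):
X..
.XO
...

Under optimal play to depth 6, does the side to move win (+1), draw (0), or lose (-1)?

ply 1, O at X../.XO/... | (0,1)=-1→XO./.XO/...*; (0,2)=-1→X.O/.XO/...; (1,0)=-1→X../OXO/...; (2,0)=-1→X../.XO/O..; (2,1)=-1→X../.XO/.O.; (2,2)=-1→X../.XO/..O
ply 2, X at XO./.XO/... | (0,2)=+1→XOX/.XO/...*; (1,0)=+1→XO./XXO/...; (2,0)=+1→XO./.XO/X..; (2,1)=+1→XO./.XO/.X.; (2,2)=+1→XO./.XO/..X
ply 3, O at XOX/.XO/... | (1,0)=-1→XOX/OXO/...*; (2,0)=-1→XOX/.XO/O..; (2,1)=-1→XOX/.XO/.O.; (2,2)=-1→XOX/.XO/..O
ply 4, X at XOX/OXO/... | (2,0)=+1→XOX/OXO/X..*; (2,1)=+1→XOX/OXO/.X.; (2,2)=+1→XOX/OXO/..X
ply 5: XOX/OXO/X.. is terminal -1 (O); from X../.XO/... depth 6

value(X../.XO/..., O) = -1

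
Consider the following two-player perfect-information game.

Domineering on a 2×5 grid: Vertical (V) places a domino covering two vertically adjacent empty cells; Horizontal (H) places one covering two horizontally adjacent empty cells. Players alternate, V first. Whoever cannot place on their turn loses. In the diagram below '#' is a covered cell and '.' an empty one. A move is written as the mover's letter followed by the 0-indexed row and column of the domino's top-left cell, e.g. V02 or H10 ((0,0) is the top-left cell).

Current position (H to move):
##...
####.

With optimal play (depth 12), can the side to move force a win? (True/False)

H winning at [##.../####.]: True

ply 1, H at ##.../####. | H02=-1→####./####.; H03=+1→##.##/####.*
ply 2: ##.##/####. is terminal -1 (V); from ##.../####. depth 12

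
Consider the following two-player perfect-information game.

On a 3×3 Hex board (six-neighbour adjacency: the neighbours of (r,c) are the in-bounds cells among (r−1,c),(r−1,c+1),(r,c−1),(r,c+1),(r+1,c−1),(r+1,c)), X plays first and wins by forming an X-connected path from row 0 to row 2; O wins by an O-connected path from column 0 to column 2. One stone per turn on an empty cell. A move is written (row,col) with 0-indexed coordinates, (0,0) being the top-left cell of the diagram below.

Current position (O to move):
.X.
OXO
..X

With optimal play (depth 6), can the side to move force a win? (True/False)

O winning at [.X./OXO/..X]: False

ply 1, O at .X./OXO/..X | (0,0)=-1→OX./OXO/..X*; (0,2)=-1→.XO/OXO/..X; (2,0)=-1→.X./OXO/O.X; (2,1)=-1→.X./OXO/.OX
ply 2, X at OX./OXO/..X | (0,2)=+1→OXX/OXO/..X*; (2,0)=+1→OX./OXO/X.X; (2,1)=+1→OX./OXO/.XX
ply 3, O at OXX/OXO/..X | (2,0)=-1→OXX/OXO/O.X*; (2,1)=-1→OXX/OXO/.OX
ply 4, X at OXX/OXO/O.X | (2,1)=+1→OXX/OXO/OXX*
ply 5: OXX/OXO/OXX is terminal -1 (O); from .X./OXO/..X depth 6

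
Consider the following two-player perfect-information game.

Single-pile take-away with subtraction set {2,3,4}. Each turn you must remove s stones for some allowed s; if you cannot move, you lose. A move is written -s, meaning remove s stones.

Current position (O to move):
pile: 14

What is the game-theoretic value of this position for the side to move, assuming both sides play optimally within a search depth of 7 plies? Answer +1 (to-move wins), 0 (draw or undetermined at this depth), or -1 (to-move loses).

p1 O@[14]: -2[12]+1* -3[11]-1 -4[10]-1
p2 X@[12]: -2[10]-1* -3[9]-1 -4[8]-1
p3 O@[10]: -2[8]-1 -3[7]+1* -4[6]+1
p4 X@[7]: -2[5]-1* -3[4]-1 -4[3]-1
p5 O@[5]: -2[3]-1 -3[2]-1 -4[1]+1*
p6 X@[1] terminal -1; root [14] d7

value(14, O) = +1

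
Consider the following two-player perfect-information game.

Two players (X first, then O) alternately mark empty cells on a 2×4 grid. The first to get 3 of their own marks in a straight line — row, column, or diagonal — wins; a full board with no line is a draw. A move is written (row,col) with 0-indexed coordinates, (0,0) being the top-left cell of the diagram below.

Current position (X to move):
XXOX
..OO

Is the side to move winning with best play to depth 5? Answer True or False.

X winning at [XXOX/..OO]: False

p1 X@[XXOX/..OO]: (1,0)[XXOX/X.OO]-1 (1,1)[XXOX/.XOO]+0*
p2 O@[XXOX/.XOO]: (1,0)[XXOX/OXOO]+0*
p3 X@[XXOX/OXOO] terminal +0; root [XXOX/..OO] d5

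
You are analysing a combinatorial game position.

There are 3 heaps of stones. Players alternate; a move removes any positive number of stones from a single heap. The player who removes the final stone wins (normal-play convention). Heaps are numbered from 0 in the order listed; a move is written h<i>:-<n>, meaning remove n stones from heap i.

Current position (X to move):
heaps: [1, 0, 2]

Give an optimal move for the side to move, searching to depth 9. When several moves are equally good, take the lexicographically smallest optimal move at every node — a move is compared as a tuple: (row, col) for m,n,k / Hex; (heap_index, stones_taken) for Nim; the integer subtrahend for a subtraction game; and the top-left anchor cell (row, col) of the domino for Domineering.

X's best at [(1,0,2)]: h2:-1

p1 X@[(1,0,2)]: h0:-1[(0,0,2)]-1 h2:-1[(1,0,1)]+1* h2:-2[(1,0,0)]-1
p2 O@[(1,0,1)]: h0:-1[(0,0,1)]-1* h2:-1[(1,0,0)]-1
p3 X@[(0,0,1)]: h2:-1[(0,0,0)]+1*
p4 O@[(0,0,0)] terminal -1; root [(1,0,2)] d9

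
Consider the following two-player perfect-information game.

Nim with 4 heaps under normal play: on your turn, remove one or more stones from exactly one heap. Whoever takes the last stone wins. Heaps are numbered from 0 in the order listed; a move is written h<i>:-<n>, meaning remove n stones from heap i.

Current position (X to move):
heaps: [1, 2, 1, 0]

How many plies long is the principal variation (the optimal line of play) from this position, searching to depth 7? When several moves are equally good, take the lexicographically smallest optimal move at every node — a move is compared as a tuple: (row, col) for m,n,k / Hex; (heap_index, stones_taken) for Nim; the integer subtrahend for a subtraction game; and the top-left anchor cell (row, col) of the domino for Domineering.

PV length from [(1,2,1,0)]: 3 plies

p1 X@[(1,2,1,0)]: h0:-1[(0,2,1,0)]-1 h1:-1[(1,1,1,0)]-1 h1:-2[(1,0,1,0)]+1* h2:-1[(1,2,0,0)]-1
p2 O@[(1,0,1,0)]: h0:-1[(0,0,1,0)]-1* h2:-1[(1,0,0,0)]-1
p3 X@[(0,0,1,0)]: h2:-1[(0,0,0,0)]+1*
p4 O@[(0,0,0,0)] terminal -1; root [(1,2,1,0)] d7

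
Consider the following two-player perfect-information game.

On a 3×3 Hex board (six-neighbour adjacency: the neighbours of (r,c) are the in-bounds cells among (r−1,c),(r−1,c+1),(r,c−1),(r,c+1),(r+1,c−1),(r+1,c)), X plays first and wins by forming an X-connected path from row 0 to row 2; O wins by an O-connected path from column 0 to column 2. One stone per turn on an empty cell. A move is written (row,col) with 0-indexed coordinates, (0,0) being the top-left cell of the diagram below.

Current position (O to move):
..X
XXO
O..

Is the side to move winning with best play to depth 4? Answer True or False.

[..X/XXO/O..] O move#1: (0,0):-1/O.X/XXO/O.., (0,1):-1/.OX/XXO/O.., (2,1):+1/..X/XXO/OO.*, (2,2):-1/..X/XXO/O.O
[..X/XXO/OO.] end (terminal -1, X#2); searched ..X/XXO/O.. to 4

O winning at [..X/XXO/O..]: True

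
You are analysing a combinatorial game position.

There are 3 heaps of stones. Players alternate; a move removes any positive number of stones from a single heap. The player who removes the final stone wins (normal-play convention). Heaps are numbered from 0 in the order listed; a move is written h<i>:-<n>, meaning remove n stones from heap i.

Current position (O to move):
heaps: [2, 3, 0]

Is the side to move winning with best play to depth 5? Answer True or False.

O winning at [(2,3,0)]: True

ply 1, O at (2,3,0) | h0:-1=-1→(1,3,0); h0:-2=-1→(0,3,0); h1:-1=+1→(2,2,0)*; h1:-2=-1→(2,1,0); h1:-3=-1→(2,0,0)
ply 2, X at (2,2,0) | h0:-1=-1→(1,2,0)*; h0:-2=-1→(0,2,0); h1:-1=-1→(2,1,0); h1:-2=-1→(2,0,0)
ply 3, O at (1,2,0) | h0:-1=-1→(0,2,0); h1:-1=+1→(1,1,0)*; h1:-2=-1→(1,0,0)
ply 4, X at (1,1,0) | h0:-1=-1→(0,1,0)*; h1:-1=-1→(1,0,0)
ply 5, O at (0,1,0) | h1:-1=+1→(0,0,0)*
ply 6: (0,0,0) is terminal -1 (X); from (2,3,0) depth 5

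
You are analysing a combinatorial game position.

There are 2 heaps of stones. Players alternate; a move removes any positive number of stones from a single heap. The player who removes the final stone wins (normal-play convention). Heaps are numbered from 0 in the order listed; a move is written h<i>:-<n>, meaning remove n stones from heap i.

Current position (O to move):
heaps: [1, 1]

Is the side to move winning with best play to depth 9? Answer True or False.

O winning at [(1,1)]: False

[(1,1)] O move#1: h0:-1:-1/(0,1)*, h1:-1:-1/(1,0)
[(0,1)] X move#2: h1:-1:+1/(0,0)*
[(0,0)] end (terminal -1, O#3); searched (1,1) to 9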